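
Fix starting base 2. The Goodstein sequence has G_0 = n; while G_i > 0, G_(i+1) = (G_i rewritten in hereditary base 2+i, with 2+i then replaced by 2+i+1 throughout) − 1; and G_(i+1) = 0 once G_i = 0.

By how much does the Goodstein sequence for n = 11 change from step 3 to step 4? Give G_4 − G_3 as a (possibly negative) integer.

G_0=11  [base 2] 2^(2 + 1) + 2 + 1  →[2↦3]→  3^(3 + 1) + 3 + 1 = 85  −1 ⇒ G_1=84
G_1=84  [base 3] 3^(3 + 1) + 3  →[3↦4]→  4^(4 + 1) + 4 = 1028  −1 ⇒ G_2=1027
G_2=1027  [base 4] 4^(4 + 1) + 3  →[4↦5]→  5^(5 + 1) + 3 = 15628  −1 ⇒ G_3=15627
G_3=15627  [base 5] 5^(5 + 1) + 2  →[5↦6]→  6^(6 + 1) + 2 = 279938  −1 ⇒ G_4=279937

264310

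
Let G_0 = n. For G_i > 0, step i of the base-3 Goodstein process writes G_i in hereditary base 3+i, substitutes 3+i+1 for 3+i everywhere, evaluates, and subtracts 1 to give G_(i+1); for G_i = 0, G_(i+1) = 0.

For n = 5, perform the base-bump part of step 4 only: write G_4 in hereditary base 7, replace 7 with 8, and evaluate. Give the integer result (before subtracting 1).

5 —HB3→ 3 + 2 —bump→ 4 + 2 = 6 —(−1)→ 5
5 —HB4→ 4 + 1 —bump→ 5 + 1 = 6 —(−1)→ 5
5 —HB5→ 5 —bump→ 6 = 6 —(−1)→ 5
5 —HB6→ 5 —bump→ 5 = 5 —(−1)→ 4
4 —HB7→ 4 —bump→ 4 = 4 —(−1)→ 3

4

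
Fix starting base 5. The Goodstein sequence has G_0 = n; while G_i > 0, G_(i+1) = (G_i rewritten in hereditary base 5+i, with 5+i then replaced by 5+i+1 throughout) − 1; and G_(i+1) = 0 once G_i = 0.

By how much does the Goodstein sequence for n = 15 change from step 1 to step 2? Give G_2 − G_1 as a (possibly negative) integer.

1

G_0=15  [base 5] 3·5  →[5↦6]→  3·6 = 18  −1 ⇒ G_1=17
G_1=17  [base 6] 2·6 + 5  →[6↦7]→  2·7 + 5 = 19  −1 ⇒ G_2=18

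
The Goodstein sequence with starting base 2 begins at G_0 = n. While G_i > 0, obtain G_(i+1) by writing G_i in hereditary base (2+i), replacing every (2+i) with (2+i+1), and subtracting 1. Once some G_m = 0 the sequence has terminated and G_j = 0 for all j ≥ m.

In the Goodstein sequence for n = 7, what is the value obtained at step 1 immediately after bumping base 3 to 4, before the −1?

260

i=0: 7 = 2^2 + 2 + 1 (b=2); 2→3: 3^3 + 3 + 1 = 31; 31−1 = 30
i=1: 30 = 3^3 + 3 (b=3); 3→4: 4^4 + 4 = 260; 260−1 = 259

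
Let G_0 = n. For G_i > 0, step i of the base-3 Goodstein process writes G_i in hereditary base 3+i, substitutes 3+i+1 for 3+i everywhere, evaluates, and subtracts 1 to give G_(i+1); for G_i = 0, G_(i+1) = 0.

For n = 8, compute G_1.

step 0: 8 = 2·3 + 2; sub 4 for 3: 2·4 + 2; = 10; G_1 = 10−1 = 9
step 1: 9 = 2·4 + 1; sub 5 for 4: 2·5 + 1; = 11; G_2 = 11−1 = 10

9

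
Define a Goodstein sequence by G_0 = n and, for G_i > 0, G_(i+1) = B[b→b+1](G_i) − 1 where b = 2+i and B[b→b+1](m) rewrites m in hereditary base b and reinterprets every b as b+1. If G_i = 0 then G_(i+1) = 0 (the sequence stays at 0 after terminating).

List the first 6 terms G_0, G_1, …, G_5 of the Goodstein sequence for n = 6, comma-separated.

6, 29, 257, 3125, 46655, 98039

G_0=6  [base 2] 2^2 + 2  →[2↦3]→  3^3 + 3 = 30  −1 ⇒ G_1=29
G_1=29  [base 3] 3^3 + 2  →[3↦4]→  4^4 + 2 = 258  −1 ⇒ G_2=257
G_2=257  [base 4] 4^4 + 1  →[4↦5]→  5^5 + 1 = 3126  −1 ⇒ G_3=3125
G_3=3125  [base 5] 5^5  →[5↦6]→  6^6 = 46656  −1 ⇒ G_4=46655
G_4=46655  [base 6] 5·6^5 + 5·6^4 + 5·6^3 + 5·6^2 + 5·6 + 5  →[6↦7]→  5·7^5 + 5·7^4 + 5·7^3 + 5·7^2 + 5·7 + 5 = 98040  −1 ⇒ G_5=98039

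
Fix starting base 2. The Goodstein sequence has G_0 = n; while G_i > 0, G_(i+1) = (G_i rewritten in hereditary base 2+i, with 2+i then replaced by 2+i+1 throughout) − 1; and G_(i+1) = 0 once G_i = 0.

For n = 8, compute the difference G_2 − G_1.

473

[0] 8 ≡ 2^(2 + 1) (base 2). Lift 3: 81. −1: 80.
[1] 80 ≡ 2·3^3 + 2·3^2 + 2·3 + 2 (base 3). Lift 4: 554. −1: 553.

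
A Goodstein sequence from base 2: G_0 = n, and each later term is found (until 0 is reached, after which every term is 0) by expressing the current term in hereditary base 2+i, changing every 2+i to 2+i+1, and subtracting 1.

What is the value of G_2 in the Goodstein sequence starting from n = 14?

14 —HB2→ 2^(2 + 1) + 2^2 + 2 —bump→ 3^(3 + 1) + 3^3 + 3 = 111 —(−1)→ 110
110 —HB3→ 3^(3 + 1) + 3^3 + 2 —bump→ 4^(4 + 1) + 4^4 + 2 = 1282 —(−1)→ 1281

1281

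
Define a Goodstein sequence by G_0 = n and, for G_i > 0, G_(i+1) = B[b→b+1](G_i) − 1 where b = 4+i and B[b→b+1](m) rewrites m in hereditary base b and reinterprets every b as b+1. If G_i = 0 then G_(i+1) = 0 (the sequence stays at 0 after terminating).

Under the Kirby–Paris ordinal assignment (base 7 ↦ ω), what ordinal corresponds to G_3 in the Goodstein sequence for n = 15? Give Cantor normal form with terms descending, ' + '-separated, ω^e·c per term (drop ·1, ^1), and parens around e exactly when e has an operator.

step 0: 15 = 3·4 + 3; sub 5 for 4: 3·5 + 3; = 18; G_1 = 18−1 = 17
step 1: 17 = 3·5 + 2; sub 6 for 5: 3·6 + 2; = 20; G_2 = 20−1 = 19
step 2: 19 = 3·6 + 1; sub 7 for 6: 3·7 + 1; = 22; G_3 = 22−1 = 21
step 3: 21 = 3·7; sub 8 for 7: 3·8; = 24; G_4 = 24−1 = 23

ω·3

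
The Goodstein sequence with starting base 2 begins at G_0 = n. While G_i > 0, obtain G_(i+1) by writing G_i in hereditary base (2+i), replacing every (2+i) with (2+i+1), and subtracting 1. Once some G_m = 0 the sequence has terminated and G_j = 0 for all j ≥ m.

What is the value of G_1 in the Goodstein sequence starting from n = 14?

i=0: 14 = 2^(2 + 1) + 2^2 + 2 (b=2); 2→3: 3^(3 + 1) + 3^3 + 3 = 111; 111−1 = 110
i=1: 110 = 3^(3 + 1) + 3^3 + 2 (b=3); 3→4: 4^(4 + 1) + 4^4 + 2 = 1282; 1282−1 = 1281

110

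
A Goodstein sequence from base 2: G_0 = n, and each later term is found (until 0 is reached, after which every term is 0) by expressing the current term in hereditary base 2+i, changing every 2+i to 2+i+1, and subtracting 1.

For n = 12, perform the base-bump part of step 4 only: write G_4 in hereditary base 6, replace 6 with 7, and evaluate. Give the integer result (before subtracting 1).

5764911

i=0: 12 = 2^(2 + 1) + 2^2 (b=2); 2→3: 3^(3 + 1) + 3^3 = 108; 108−1 = 107
i=1: 107 = 3^(3 + 1) + 2·3^2 + 2·3 + 2 (b=3); 3→4: 4^(4 + 1) + 2·4^2 + 2·4 + 2 = 1066; 1066−1 = 1065
i=2: 1065 = 4^(4 + 1) + 2·4^2 + 2·4 + 1 (b=4); 4→5: 5^(5 + 1) + 2·5^2 + 2·5 + 1 = 15686; 15686−1 = 15685
i=3: 15685 = 5^(5 + 1) + 2·5^2 + 2·5 (b=5); 5→6: 6^(6 + 1) + 2·6^2 + 2·6 = 280020; 280020−1 = 280019
i=4: 280019 = 6^(6 + 1) + 2·6^2 + 6 + 5 (b=6); 6→7: 7^(7 + 1) + 2·7^2 + 7 + 5 = 5764911; 5764911−1 = 5764910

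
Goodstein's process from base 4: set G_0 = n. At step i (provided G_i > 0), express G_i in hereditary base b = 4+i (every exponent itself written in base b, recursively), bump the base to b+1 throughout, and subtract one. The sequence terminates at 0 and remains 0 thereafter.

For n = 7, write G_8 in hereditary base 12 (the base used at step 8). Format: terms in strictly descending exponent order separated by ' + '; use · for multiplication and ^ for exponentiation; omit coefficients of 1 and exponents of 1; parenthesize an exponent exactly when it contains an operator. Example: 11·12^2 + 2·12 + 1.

3

(0) 7|_4 = 4 + 3 ↦ 5 + 3|_5 = 8 ⇒ 7
(1) 7|_5 = 5 + 2 ↦ 6 + 2|_6 = 8 ⇒ 7
(2) 7|_6 = 6 + 1 ↦ 7 + 1|_7 = 8 ⇒ 7
(3) 7|_7 = 7 ↦ 8|_8 = 8 ⇒ 7
(4) 7|_8 = 7 ↦ 7|_9 = 7 ⇒ 6
(5) 6|_9 = 6 ↦ 6|_10 = 6 ⇒ 5
(6) 5|_10 = 5 ↦ 5|_11 = 5 ⇒ 4
(7) 4|_11 = 4 ↦ 4|_12 = 4 ⇒ 3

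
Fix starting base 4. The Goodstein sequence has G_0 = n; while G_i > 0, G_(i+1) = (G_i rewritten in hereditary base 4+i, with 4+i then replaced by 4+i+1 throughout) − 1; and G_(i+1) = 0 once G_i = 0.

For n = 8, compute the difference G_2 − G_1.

0

(0) 8|_4 = 2·4 ↦ 2·5|_5 = 10 ⇒ 9
(1) 9|_5 = 5 + 4 ↦ 6 + 4|_6 = 10 ⇒ 9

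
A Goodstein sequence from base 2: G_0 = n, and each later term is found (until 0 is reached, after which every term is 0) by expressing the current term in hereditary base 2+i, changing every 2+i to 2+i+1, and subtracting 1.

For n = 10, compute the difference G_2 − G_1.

G_0=10  [base 2] 2^(2 + 1) + 2  →[2↦3]→  3^(3 + 1) + 3 = 84  −1 ⇒ G_1=83
G_1=83  [base 3] 3^(3 + 1) + 2  →[3↦4]→  4^(4 + 1) + 2 = 1026  −1 ⇒ G_2=1025

942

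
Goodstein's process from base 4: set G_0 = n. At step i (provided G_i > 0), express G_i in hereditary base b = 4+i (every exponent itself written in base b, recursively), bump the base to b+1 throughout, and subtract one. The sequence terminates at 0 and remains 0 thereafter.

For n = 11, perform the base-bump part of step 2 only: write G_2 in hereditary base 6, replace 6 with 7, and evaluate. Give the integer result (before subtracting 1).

15

i=0: 11 = 2·4 + 3 (b=4); 4→5: 2·5 + 3 = 13; 13−1 = 12
i=1: 12 = 2·5 + 2 (b=5); 5→6: 2·6 + 2 = 14; 14−1 = 13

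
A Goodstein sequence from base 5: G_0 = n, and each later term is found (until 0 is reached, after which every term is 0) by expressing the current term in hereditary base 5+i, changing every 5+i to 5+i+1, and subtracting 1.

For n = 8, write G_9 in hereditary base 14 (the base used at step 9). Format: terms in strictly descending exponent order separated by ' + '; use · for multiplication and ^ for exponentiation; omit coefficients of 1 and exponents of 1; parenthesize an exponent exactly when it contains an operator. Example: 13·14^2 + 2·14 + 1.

8 —HB5→ 5 + 3 —bump→ 6 + 3 = 9 —(−1)→ 8
8 —HB6→ 6 + 2 —bump→ 7 + 2 = 9 —(−1)→ 8
8 —HB7→ 7 + 1 —bump→ 8 + 1 = 9 —(−1)→ 8
8 —HB8→ 8 —bump→ 9 = 9 —(−1)→ 8
8 —HB9→ 8 —bump→ 8 = 8 —(−1)→ 7
7 —HB10→ 7 —bump→ 7 = 7 —(−1)→ 6
6 —HB11→ 6 —bump→ 6 = 6 —(−1)→ 5
5 —HB12→ 5 —bump→ 5 = 5 —(−1)→ 4
4 —HB13→ 4 —bump→ 4 = 4 —(−1)→ 3

3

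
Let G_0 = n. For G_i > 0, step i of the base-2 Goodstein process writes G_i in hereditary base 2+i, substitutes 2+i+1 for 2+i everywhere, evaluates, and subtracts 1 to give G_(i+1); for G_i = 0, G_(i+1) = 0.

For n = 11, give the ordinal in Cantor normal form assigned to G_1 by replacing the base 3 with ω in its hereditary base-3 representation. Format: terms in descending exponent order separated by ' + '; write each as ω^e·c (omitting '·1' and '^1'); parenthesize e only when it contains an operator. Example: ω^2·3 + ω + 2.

ω^(ω + 1) + ω

step 0: 11 = 2^(2 + 1) + 2 + 1; sub 3 for 2: 3^(3 + 1) + 3 + 1; = 85; G_1 = 85−1 = 84
step 1: 84 = 3^(3 + 1) + 3; sub 4 for 3: 4^(4 + 1) + 4; = 1028; G_2 = 1028−1 = 1027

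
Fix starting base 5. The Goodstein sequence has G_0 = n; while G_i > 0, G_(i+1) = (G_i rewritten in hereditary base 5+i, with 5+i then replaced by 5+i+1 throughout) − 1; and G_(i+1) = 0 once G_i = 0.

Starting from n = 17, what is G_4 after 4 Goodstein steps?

24

i=0: 17 = 3·5 + 2 (b=5); 5→6: 3·6 + 2 = 20; 20−1 = 19
i=1: 19 = 3·6 + 1 (b=6); 6→7: 3·7 + 1 = 22; 22−1 = 21
i=2: 21 = 3·7 (b=7); 7→8: 3·8 = 24; 24−1 = 23
i=3: 23 = 2·8 + 7 (b=8); 8→9: 2·9 + 7 = 25; 25−1 = 24
i=4: 24 = 2·9 + 6 (b=9); 9→10: 2·10 + 6 = 26; 26−1 = 25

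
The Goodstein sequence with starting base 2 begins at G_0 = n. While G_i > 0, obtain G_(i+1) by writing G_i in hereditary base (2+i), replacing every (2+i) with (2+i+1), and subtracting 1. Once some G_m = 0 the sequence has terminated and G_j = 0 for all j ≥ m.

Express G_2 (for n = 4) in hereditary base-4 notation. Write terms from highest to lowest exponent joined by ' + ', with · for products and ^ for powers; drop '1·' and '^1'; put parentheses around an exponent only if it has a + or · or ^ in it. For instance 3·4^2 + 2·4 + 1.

G_0=4  [base 2] 2^2  →[2↦3]→  3^3 = 27  −1 ⇒ G_1=26
G_1=26  [base 3] 2·3^2 + 2·3 + 2  →[3↦4]→  2·4^2 + 2·4 + 2 = 42  −1 ⇒ G_2=41
G_2=41  [base 4] 2·4^2 + 2·4 + 1  →[4↦5]→  2·5^2 + 2·5 + 1 = 61  −1 ⇒ G_3=60

2·4^2 + 2·4 + 1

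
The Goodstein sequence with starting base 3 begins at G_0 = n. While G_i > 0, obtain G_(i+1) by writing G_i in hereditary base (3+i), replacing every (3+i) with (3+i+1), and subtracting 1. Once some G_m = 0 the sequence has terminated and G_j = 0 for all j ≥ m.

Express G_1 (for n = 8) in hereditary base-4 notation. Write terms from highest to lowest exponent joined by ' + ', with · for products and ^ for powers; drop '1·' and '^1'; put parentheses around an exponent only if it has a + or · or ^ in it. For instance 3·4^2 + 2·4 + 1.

[0] 8 ≡ 2·3 + 2 (base 3). Lift 4: 10. −1: 9.
[1] 9 ≡ 2·4 + 1 (base 4). Lift 5: 11. −1: 10.

2·4 + 1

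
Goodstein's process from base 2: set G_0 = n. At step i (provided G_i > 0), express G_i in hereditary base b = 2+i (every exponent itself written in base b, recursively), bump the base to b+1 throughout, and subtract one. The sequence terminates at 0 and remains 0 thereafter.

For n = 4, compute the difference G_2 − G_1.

15

G_0=4  [base 2] 2^2  →[2↦3]→  3^3 = 27  −1 ⇒ G_1=26
G_1=26  [base 3] 2·3^2 + 2·3 + 2  →[3↦4]→  2·4^2 + 2·4 + 2 = 42  −1 ⇒ G_2=41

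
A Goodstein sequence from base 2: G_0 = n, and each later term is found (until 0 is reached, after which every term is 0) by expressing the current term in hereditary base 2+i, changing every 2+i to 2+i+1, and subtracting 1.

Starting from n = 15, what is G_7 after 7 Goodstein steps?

3524450280

(0) 15|_2 = 2^(2 + 1) + 2^2 + 2 + 1 ↦ 3^(3 + 1) + 3^3 + 3 + 1|_3 = 112 ⇒ 111
(1) 111|_3 = 3^(3 + 1) + 3^3 + 3 ↦ 4^(4 + 1) + 4^4 + 4|_4 = 1284 ⇒ 1283
(2) 1283|_4 = 4^(4 + 1) + 4^4 + 3 ↦ 5^(5 + 1) + 5^5 + 3|_5 = 18753 ⇒ 18752
(3) 18752|_5 = 5^(5 + 1) + 5^5 + 2 ↦ 6^(6 + 1) + 6^6 + 2|_6 = 326594 ⇒ 326593
(4) 326593|_6 = 6^(6 + 1) + 6^6 + 1 ↦ 7^(7 + 1) + 7^7 + 1|_7 = 6588345 ⇒ 6588344
(5) 6588344|_7 = 7^(7 + 1) + 7^7 ↦ 8^(8 + 1) + 8^8|_8 = 150994944 ⇒ 150994943
(6) 150994943|_8 = 8^(8 + 1) + 7·8^7 + 7·8^6 + 7·8^5 + 7·8^4 + 7·8^3 + 7·8^2 + 7·8 + 7 ↦ 9^(9 + 1) + 7·9^7 + 7·9^6 + 7·9^5 + 7·9^4 + 7·9^3 + 7·9^2 + 7·9 + 7|_9 = 3524450281 ⇒ 3524450280
(7) 3524450280|_9 = 9^(9 + 1) + 7·9^7 + 7·9^6 + 7·9^5 + 7·9^4 + 7·9^3 + 7·9^2 + 7·9 + 6 ↦ 10^(10 + 1) + 7·10^7 + 7·10^6 + 7·10^5 + 7·10^4 + 7·10^3 + 7·10^2 + 7·10 + 6|_10 = 100077777776 ⇒ 100077777775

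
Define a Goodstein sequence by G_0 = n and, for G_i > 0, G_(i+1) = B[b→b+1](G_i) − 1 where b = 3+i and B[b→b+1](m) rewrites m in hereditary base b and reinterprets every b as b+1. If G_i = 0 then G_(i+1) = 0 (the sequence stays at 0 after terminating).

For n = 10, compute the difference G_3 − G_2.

(0) 10|_3 = 3^2 + 1 ↦ 4^2 + 1|_4 = 17 ⇒ 16
(1) 16|_4 = 4^2 ↦ 5^2|_5 = 25 ⇒ 24
(2) 24|_5 = 4·5 + 4 ↦ 4·6 + 4|_6 = 28 ⇒ 27

3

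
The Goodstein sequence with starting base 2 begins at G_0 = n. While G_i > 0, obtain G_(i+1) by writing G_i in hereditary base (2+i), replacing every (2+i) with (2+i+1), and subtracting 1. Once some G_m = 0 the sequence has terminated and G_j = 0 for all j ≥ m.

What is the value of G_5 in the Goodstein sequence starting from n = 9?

base 2: 9 = 2^(2 + 1) + 1; at 3: 3^(3 + 1) + 1 = 82; next = 81
base 3: 81 = 3^(3 + 1); at 4: 4^(4 + 1) = 1024; next = 1023
base 4: 1023 = 3·4^4 + 3·4^3 + 3·4^2 + 3·4 + 3; at 5: 3·5^5 + 3·5^3 + 3·5^2 + 3·5 + 3 = 9843; next = 9842
base 5: 9842 = 3·5^5 + 3·5^3 + 3·5^2 + 3·5 + 2; at 6: 3·6^6 + 3·6^3 + 3·6^2 + 3·6 + 2 = 140744; next = 140743
base 6: 140743 = 3·6^6 + 3·6^3 + 3·6^2 + 3·6 + 1; at 7: 3·7^7 + 3·7^3 + 3·7^2 + 3·7 + 1 = 2471827; next = 2471826
base 7: 2471826 = 3·7^7 + 3·7^3 + 3·7^2 + 3·7; at 8: 3·8^8 + 3·8^3 + 3·8^2 + 3·8 = 50333400; next = 50333399

2471826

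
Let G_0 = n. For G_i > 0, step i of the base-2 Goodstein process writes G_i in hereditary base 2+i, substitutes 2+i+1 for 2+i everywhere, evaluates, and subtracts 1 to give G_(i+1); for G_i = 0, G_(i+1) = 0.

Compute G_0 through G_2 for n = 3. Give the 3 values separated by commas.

3, 3, 3

(0) 3|_2 = 2 + 1 ↦ 3 + 1|_3 = 4 ⇒ 3
(1) 3|_3 = 3 ↦ 4|_4 = 4 ⇒ 3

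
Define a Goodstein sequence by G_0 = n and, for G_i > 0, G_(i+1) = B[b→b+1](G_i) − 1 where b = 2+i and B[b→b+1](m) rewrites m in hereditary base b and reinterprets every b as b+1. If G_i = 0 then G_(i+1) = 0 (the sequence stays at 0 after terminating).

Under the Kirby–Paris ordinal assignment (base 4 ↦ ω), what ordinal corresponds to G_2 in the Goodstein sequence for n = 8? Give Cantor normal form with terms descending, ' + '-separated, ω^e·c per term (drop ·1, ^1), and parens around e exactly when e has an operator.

ω^ω·2 + ω^2·2 + ω·2 + 1

step 0: 8 = 2^(2 + 1); sub 3 for 2: 3^(3 + 1); = 81; G_1 = 81−1 = 80
step 1: 80 = 2·3^3 + 2·3^2 + 2·3 + 2; sub 4 for 3: 2·4^4 + 2·4^2 + 2·4 + 2; = 554; G_2 = 554−1 = 553
step 2: 553 = 2·4^4 + 2·4^2 + 2·4 + 1; sub 5 for 4: 2·5^5 + 2·5^2 + 2·5 + 1; = 6311; G_3 = 6311−1 = 6310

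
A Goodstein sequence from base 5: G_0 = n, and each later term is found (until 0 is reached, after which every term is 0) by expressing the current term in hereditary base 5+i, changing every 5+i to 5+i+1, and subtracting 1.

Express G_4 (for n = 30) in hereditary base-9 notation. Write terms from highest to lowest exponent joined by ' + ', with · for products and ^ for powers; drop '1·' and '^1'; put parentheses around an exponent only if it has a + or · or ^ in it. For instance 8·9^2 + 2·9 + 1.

9^2 + 2

G_0=30  [base 5] 5^2 + 5  →[5↦6]→  6^2 + 6 = 42  −1 ⇒ G_1=41
G_1=41  [base 6] 6^2 + 5  →[6↦7]→  7^2 + 5 = 54  −1 ⇒ G_2=53
G_2=53  [base 7] 7^2 + 4  →[7↦8]→  8^2 + 4 = 68  −1 ⇒ G_3=67
G_3=67  [base 8] 8^2 + 3  →[8↦9]→  9^2 + 3 = 84  −1 ⇒ G_4=83
G_4=83  [base 9] 9^2 + 2  →[9↦10]→  10^2 + 2 = 102  −1 ⇒ G_5=101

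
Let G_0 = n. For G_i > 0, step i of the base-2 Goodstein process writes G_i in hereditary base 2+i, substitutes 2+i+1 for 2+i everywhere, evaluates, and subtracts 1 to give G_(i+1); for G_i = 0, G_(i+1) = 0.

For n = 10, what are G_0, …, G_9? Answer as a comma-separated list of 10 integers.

G_0 = 10. HB_2(10) = 2^(2 + 1) + 2. Bump = 84. G_1 = 83.
G_1 = 83. HB_3(83) = 3^(3 + 1) + 2. Bump = 1026. G_2 = 1025.
G_2 = 1025. HB_4(1025) = 4^(4 + 1) + 1. Bump = 15626. G_3 = 15625.
G_3 = 15625. HB_5(15625) = 5^(5 + 1). Bump = 279936. G_4 = 279935.
G_4 = 279935. HB_6(279935) = 5·6^6 + 5·6^5 + 5·6^4 + 5·6^3 + 5·6^2 + 5·6 + 5. Bump = 4215755. G_5 = 4215754.
G_5 = 4215754. HB_7(4215754) = 5·7^7 + 5·7^5 + 5·7^4 + 5·7^3 + 5·7^2 + 5·7 + 4. Bump = 84073324. G_6 = 84073323.
G_6 = 84073323. HB_8(84073323) = 5·8^8 + 5·8^5 + 5·8^4 + 5·8^3 + 5·8^2 + 5·8 + 3. Bump = 1937434593. G_7 = 1937434592.
G_7 = 1937434592. HB_9(1937434592) = 5·9^9 + 5·9^5 + 5·9^4 + 5·9^3 + 5·9^2 + 5·9 + 2. Bump = 50000555552. G_8 = 50000555551.
G_8 = 50000555551. HB_10(50000555551) = 5·10^10 + 5·10^5 + 5·10^4 + 5·10^3 + 5·10^2 + 5·10 + 1. Bump = 1426559238831. G_9 = 1426559238830.

10, 83, 1025, 15625, 279935, 4215754, 84073323, 1937434592, 50000555551, 1426559238830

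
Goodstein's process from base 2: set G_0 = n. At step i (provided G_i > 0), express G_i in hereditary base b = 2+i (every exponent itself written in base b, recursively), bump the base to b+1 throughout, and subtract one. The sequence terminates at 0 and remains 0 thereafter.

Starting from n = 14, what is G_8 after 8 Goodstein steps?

100000555551

step 0: 14 = 2^(2 + 1) + 2^2 + 2; sub 3 for 2: 3^(3 + 1) + 3^3 + 3; = 111; G_1 = 111−1 = 110
step 1: 110 = 3^(3 + 1) + 3^3 + 2; sub 4 for 3: 4^(4 + 1) + 4^4 + 2; = 1282; G_2 = 1282−1 = 1281
step 2: 1281 = 4^(4 + 1) + 4^4 + 1; sub 5 for 4: 5^(5 + 1) + 5^5 + 1; = 18751; G_3 = 18751−1 = 18750
step 3: 18750 = 5^(5 + 1) + 5^5; sub 6 for 5: 6^(6 + 1) + 6^6; = 326592; G_4 = 326592−1 = 326591
step 4: 326591 = 6^(6 + 1) + 5·6^5 + 5·6^4 + 5·6^3 + 5·6^2 + 5·6 + 5; sub 7 for 6: 7^(7 + 1) + 5·7^5 + 5·7^4 + 5·7^3 + 5·7^2 + 5·7 + 5; = 5862841; G_5 = 5862841−1 = 5862840
step 5: 5862840 = 7^(7 + 1) + 5·7^5 + 5·7^4 + 5·7^3 + 5·7^2 + 5·7 + 4; sub 8 for 7: 8^(8 + 1) + 5·8^5 + 5·8^4 + 5·8^3 + 5·8^2 + 5·8 + 4; = 134404972; G_6 = 134404972−1 = 134404971
step 6: 134404971 = 8^(8 + 1) + 5·8^5 + 5·8^4 + 5·8^3 + 5·8^2 + 5·8 + 3; sub 9 for 8: 9^(9 + 1) + 5·9^5 + 5·9^4 + 5·9^3 + 5·9^2 + 5·9 + 3; = 3487116549; G_7 = 3487116549−1 = 3487116548
step 7: 3487116548 = 9^(9 + 1) + 5·9^5 + 5·9^4 + 5·9^3 + 5·9^2 + 5·9 + 2; sub 10 for 9: 10^(10 + 1) + 5·10^5 + 5·10^4 + 5·10^3 + 5·10^2 + 5·10 + 2; = 100000555552; G_8 = 100000555552−1 = 100000555551
step 8: 100000555551 = 10^(10 + 1) + 5·10^5 + 5·10^4 + 5·10^3 + 5·10^2 + 5·10 + 1; sub 11 for 10: 11^(11 + 1) + 5·11^5 + 5·11^4 + 5·11^3 + 5·11^2 + 5·11 + 1; = 3138429262497; G_9 = 3138429262497−1 = 3138429262496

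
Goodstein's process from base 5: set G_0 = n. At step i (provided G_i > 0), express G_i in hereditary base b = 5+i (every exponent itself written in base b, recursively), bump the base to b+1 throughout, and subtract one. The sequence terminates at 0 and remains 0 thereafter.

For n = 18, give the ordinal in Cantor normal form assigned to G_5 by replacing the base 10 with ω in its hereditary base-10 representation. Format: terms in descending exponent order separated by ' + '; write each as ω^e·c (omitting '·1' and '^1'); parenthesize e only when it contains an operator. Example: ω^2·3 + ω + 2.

ω·2 + 7

18 —HB5→ 3·5 + 3 —bump→ 3·6 + 3 = 21 —(−1)→ 20
20 —HB6→ 3·6 + 2 —bump→ 3·7 + 2 = 23 —(−1)→ 22
22 —HB7→ 3·7 + 1 —bump→ 3·8 + 1 = 25 —(−1)→ 24
24 —HB8→ 3·8 —bump→ 3·9 = 27 —(−1)→ 26
26 —HB9→ 2·9 + 8 —bump→ 2·10 + 8 = 28 —(−1)→ 27
27 —HB10→ 2·10 + 7 —bump→ 2·11 + 7 = 29 —(−1)→ 28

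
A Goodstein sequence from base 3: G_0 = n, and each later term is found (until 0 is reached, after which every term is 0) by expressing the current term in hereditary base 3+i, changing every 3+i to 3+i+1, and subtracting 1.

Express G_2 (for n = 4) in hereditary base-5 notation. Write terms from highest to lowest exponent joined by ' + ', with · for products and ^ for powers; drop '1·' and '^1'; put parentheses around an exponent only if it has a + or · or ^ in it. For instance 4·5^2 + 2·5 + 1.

[0] 4 ≡ 3 + 1 (base 3). Lift 4: 5. −1: 4.
[1] 4 ≡ 4 (base 4). Lift 5: 5. −1: 4.
[2] 4 ≡ 4 (base 5). Lift 6: 4. −1: 3.

4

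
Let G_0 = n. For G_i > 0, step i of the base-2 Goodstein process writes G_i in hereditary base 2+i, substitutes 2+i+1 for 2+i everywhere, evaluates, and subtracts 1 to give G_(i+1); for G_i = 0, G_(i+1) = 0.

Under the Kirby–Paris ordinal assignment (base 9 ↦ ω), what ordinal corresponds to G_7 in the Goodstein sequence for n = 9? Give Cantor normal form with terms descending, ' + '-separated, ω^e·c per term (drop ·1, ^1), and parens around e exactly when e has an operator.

(0) 9|_2 = 2^(2 + 1) + 1 ↦ 3^(3 + 1) + 1|_3 = 82 ⇒ 81
(1) 81|_3 = 3^(3 + 1) ↦ 4^(4 + 1)|_4 = 1024 ⇒ 1023
(2) 1023|_4 = 3·4^4 + 3·4^3 + 3·4^2 + 3·4 + 3 ↦ 3·5^5 + 3·5^3 + 3·5^2 + 3·5 + 3|_5 = 9843 ⇒ 9842
(3) 9842|_5 = 3·5^5 + 3·5^3 + 3·5^2 + 3·5 + 2 ↦ 3·6^6 + 3·6^3 + 3·6^2 + 3·6 + 2|_6 = 140744 ⇒ 140743
(4) 140743|_6 = 3·6^6 + 3·6^3 + 3·6^2 + 3·6 + 1 ↦ 3·7^7 + 3·7^3 + 3·7^2 + 3·7 + 1|_7 = 2471827 ⇒ 2471826
(5) 2471826|_7 = 3·7^7 + 3·7^3 + 3·7^2 + 3·7 ↦ 3·8^8 + 3·8^3 + 3·8^2 + 3·8|_8 = 50333400 ⇒ 50333399
(6) 50333399|_8 = 3·8^8 + 3·8^3 + 3·8^2 + 2·8 + 7 ↦ 3·9^9 + 3·9^3 + 3·9^2 + 2·9 + 7|_9 = 1162263922 ⇒ 1162263921
(7) 1162263921|_9 = 3·9^9 + 3·9^3 + 3·9^2 + 2·9 + 6 ↦ 3·10^10 + 3·10^3 + 3·10^2 + 2·10 + 6|_10 = 30000003326 ⇒ 30000003325

ω^ω·3 + ω^3·3 + ω^2·3 + ω·2 + 6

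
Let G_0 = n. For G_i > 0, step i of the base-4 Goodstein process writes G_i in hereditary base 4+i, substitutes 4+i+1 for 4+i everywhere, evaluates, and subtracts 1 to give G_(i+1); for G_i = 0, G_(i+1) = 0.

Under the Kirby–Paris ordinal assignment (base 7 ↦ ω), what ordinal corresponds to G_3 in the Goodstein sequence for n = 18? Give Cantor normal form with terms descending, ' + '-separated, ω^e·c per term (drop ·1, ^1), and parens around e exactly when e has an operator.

ω·6 + 6

step 0: 18 = 4^2 + 2; sub 5 for 4: 5^2 + 2; = 27; G_1 = 27−1 = 26
step 1: 26 = 5^2 + 1; sub 6 for 5: 6^2 + 1; = 37; G_2 = 37−1 = 36
step 2: 36 = 6^2; sub 7 for 6: 7^2; = 49; G_3 = 49−1 = 48
step 3: 48 = 6·7 + 6; sub 8 for 7: 6·8 + 6; = 54; G_4 = 54−1 = 53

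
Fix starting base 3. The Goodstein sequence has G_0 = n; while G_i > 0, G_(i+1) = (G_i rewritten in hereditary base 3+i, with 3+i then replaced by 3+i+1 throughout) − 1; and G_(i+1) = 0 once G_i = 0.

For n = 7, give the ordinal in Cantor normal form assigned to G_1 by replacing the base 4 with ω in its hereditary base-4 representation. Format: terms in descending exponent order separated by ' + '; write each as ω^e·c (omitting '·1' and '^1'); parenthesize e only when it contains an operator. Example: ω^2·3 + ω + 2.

i=0: 7 = 2·3 + 1 (b=3); 3→4: 2·4 + 1 = 9; 9−1 = 8
i=1: 8 = 2·4 (b=4); 4→5: 2·5 = 10; 10−1 = 9

ω·2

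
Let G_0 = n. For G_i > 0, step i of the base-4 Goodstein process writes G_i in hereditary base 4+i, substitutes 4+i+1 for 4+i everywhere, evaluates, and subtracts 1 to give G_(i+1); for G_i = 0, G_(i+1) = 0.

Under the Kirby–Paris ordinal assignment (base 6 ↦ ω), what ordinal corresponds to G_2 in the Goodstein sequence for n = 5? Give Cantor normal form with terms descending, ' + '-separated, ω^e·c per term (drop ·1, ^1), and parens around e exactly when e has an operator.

5

base 4: 5 = 4 + 1; at 5: 5 + 1 = 6; next = 5
base 5: 5 = 5; at 6: 6 = 6; next = 5
base 6: 5 = 5; at 7: 5 = 5; next = 4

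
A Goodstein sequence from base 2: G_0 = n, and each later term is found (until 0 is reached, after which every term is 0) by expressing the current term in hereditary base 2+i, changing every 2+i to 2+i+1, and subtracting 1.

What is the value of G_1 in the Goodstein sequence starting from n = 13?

108

i=0: 13 = 2^(2 + 1) + 2^2 + 1 (b=2); 2→3: 3^(3 + 1) + 3^3 + 1 = 109; 109−1 = 108
i=1: 108 = 3^(3 + 1) + 3^3 (b=3); 3→4: 4^(4 + 1) + 4^4 = 1280; 1280−1 = 1279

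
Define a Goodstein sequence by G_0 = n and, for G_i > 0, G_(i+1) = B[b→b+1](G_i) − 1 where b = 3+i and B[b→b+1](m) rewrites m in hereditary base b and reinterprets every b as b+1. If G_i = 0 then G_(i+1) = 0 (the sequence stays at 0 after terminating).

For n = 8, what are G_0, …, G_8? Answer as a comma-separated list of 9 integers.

G_0 = 8. HB_3(8) = 2·3 + 2. Bump = 10. G_1 = 9.
G_1 = 9. HB_4(9) = 2·4 + 1. Bump = 11. G_2 = 10.
G_2 = 10. HB_5(10) = 2·5. Bump = 12. G_3 = 11.
G_3 = 11. HB_6(11) = 6 + 5. Bump = 12. G_4 = 11.
G_4 = 11. HB_7(11) = 7 + 4. Bump = 12. G_5 = 11.
G_5 = 11. HB_8(11) = 8 + 3. Bump = 12. G_6 = 11.
G_6 = 11. HB_9(11) = 9 + 2. Bump = 12. G_7 = 11.
G_7 = 11. HB_10(11) = 10 + 1. Bump = 12. G_8 = 11.

8, 9, 10, 11, 11, 11, 11, 11, 11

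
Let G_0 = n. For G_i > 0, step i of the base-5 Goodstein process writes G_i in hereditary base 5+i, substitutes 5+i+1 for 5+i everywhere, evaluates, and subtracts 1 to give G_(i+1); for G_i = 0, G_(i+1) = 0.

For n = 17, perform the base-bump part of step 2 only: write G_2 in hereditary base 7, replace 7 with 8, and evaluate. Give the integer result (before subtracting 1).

i=0: 17 = 3·5 + 2 (b=5); 5→6: 3·6 + 2 = 20; 20−1 = 19
i=1: 19 = 3·6 + 1 (b=6); 6→7: 3·7 + 1 = 22; 22−1 = 21

24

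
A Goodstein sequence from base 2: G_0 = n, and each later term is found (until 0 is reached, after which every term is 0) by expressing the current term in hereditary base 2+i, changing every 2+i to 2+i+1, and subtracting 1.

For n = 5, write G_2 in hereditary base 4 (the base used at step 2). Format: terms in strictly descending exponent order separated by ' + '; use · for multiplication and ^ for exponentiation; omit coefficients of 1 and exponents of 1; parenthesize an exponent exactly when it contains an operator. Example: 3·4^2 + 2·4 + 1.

3·4^3 + 3·4^2 + 3·4 + 3

(0) 5|_2 = 2^2 + 1 ↦ 3^3 + 1|_3 = 28 ⇒ 27
(1) 27|_3 = 3^3 ↦ 4^4|_4 = 256 ⇒ 255
(2) 255|_4 = 3·4^3 + 3·4^2 + 3·4 + 3 ↦ 3·5^3 + 3·5^2 + 3·5 + 3|_5 = 468 ⇒ 467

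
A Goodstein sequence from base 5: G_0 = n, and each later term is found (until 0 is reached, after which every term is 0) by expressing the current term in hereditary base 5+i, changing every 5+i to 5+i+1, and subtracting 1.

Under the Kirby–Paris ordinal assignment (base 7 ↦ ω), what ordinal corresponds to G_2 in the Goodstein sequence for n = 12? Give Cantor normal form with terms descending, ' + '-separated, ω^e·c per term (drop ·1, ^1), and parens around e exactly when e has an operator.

ω·2

[0] 12 ≡ 2·5 + 2 (base 5). Lift 6: 14. −1: 13.
[1] 13 ≡ 2·6 + 1 (base 6). Lift 7: 15. −1: 14.
[2] 14 ≡ 2·7 (base 7). Lift 8: 16. −1: 15.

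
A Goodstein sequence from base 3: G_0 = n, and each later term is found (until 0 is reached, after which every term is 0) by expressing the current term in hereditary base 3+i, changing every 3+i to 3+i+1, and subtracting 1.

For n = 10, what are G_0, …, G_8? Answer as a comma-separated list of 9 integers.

10, 16, 24, 27, 30, 33, 36, 39, 41

[0] 10 ≡ 3^2 + 1 (base 3). Lift 4: 17. −1: 16.
[1] 16 ≡ 4^2 (base 4). Lift 5: 25. −1: 24.
[2] 24 ≡ 4·5 + 4 (base 5). Lift 6: 28. −1: 27.
[3] 27 ≡ 4·6 + 3 (base 6). Lift 7: 31. −1: 30.
[4] 30 ≡ 4·7 + 2 (base 7). Lift 8: 34. −1: 33.
[5] 33 ≡ 4·8 + 1 (base 8). Lift 9: 37. −1: 36.
[6] 36 ≡ 4·9 (base 9). Lift 10: 40. −1: 39.
[7] 39 ≡ 3·10 + 9 (base 10). Lift 11: 42. −1: 41.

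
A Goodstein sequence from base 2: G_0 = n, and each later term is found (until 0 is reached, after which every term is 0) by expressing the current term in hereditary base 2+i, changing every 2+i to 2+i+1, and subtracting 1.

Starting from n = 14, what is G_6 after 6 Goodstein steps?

134404971

step 0: 14 = 2^(2 + 1) + 2^2 + 2; sub 3 for 2: 3^(3 + 1) + 3^3 + 3; = 111; G_1 = 111−1 = 110
step 1: 110 = 3^(3 + 1) + 3^3 + 2; sub 4 for 3: 4^(4 + 1) + 4^4 + 2; = 1282; G_2 = 1282−1 = 1281
step 2: 1281 = 4^(4 + 1) + 4^4 + 1; sub 5 for 4: 5^(5 + 1) + 5^5 + 1; = 18751; G_3 = 18751−1 = 18750
step 3: 18750 = 5^(5 + 1) + 5^5; sub 6 for 5: 6^(6 + 1) + 6^6; = 326592; G_4 = 326592−1 = 326591
step 4: 326591 = 6^(6 + 1) + 5·6^5 + 5·6^4 + 5·6^3 + 5·6^2 + 5·6 + 5; sub 7 for 6: 7^(7 + 1) + 5·7^5 + 5·7^4 + 5·7^3 + 5·7^2 + 5·7 + 5; = 5862841; G_5 = 5862841−1 = 5862840
step 5: 5862840 = 7^(7 + 1) + 5·7^5 + 5·7^4 + 5·7^3 + 5·7^2 + 5·7 + 4; sub 8 for 7: 8^(8 + 1) + 5·8^5 + 5·8^4 + 5·8^3 + 5·8^2 + 5·8 + 4; = 134404972; G_6 = 134404972−1 = 134404971
step 6: 134404971 = 8^(8 + 1) + 5·8^5 + 5·8^4 + 5·8^3 + 5·8^2 + 5·8 + 3; sub 9 for 8: 9^(9 + 1) + 5·9^5 + 5·9^4 + 5·9^3 + 5·9^2 + 5·9 + 3; = 3487116549; G_7 = 3487116549−1 = 3487116548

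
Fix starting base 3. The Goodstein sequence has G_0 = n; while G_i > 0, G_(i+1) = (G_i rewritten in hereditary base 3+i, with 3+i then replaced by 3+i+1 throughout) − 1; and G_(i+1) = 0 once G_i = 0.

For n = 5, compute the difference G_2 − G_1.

G_0 = 5. HB_3(5) = 3 + 2. Bump = 6. G_1 = 5.
G_1 = 5. HB_4(5) = 4 + 1. Bump = 6. G_2 = 5.

0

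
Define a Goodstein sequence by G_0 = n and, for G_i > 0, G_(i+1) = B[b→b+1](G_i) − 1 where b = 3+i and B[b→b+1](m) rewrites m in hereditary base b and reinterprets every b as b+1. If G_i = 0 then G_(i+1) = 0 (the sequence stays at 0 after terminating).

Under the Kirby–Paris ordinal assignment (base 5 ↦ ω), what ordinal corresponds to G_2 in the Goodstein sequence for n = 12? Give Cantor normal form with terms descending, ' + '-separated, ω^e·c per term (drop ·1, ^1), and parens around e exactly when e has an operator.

i=0: 12 = 3^2 + 3 (b=3); 3→4: 4^2 + 4 = 20; 20−1 = 19
i=1: 19 = 4^2 + 3 (b=4); 4→5: 5^2 + 3 = 28; 28−1 = 27
i=2: 27 = 5^2 + 2 (b=5); 5→6: 6^2 + 2 = 38; 38−1 = 37

ω^2 + 2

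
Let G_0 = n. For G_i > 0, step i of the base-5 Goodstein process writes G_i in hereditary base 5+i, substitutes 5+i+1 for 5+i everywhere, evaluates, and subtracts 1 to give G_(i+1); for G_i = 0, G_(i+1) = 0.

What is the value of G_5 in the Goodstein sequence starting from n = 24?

base 5: 24 = 4·5 + 4; at 6: 4·6 + 4 = 28; next = 27
base 6: 27 = 4·6 + 3; at 7: 4·7 + 3 = 31; next = 30
base 7: 30 = 4·7 + 2; at 8: 4·8 + 2 = 34; next = 33
base 8: 33 = 4·8 + 1; at 9: 4·9 + 1 = 37; next = 36
base 9: 36 = 4·9; at 10: 4·10 = 40; next = 39
base 10: 39 = 3·10 + 9; at 11: 3·11 + 9 = 42; next = 41

39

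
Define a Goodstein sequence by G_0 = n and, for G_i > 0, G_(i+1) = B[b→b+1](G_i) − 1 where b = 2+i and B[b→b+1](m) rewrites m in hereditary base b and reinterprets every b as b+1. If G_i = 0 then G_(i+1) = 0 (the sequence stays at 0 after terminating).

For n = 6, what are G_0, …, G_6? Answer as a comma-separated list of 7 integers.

step 0: 6 = 2^2 + 2; sub 3 for 2: 3^3 + 3; = 30; G_1 = 30−1 = 29
step 1: 29 = 3^3 + 2; sub 4 for 3: 4^4 + 2; = 258; G_2 = 258−1 = 257
step 2: 257 = 4^4 + 1; sub 5 for 4: 5^5 + 1; = 3126; G_3 = 3126−1 = 3125
step 3: 3125 = 5^5; sub 6 for 5: 6^6; = 46656; G_4 = 46656−1 = 46655
step 4: 46655 = 5·6^5 + 5·6^4 + 5·6^3 + 5·6^2 + 5·6 + 5; sub 7 for 6: 5·7^5 + 5·7^4 + 5·7^3 + 5·7^2 + 5·7 + 5; = 98040; G_5 = 98040−1 = 98039
step 5: 98039 = 5·7^5 + 5·7^4 + 5·7^3 + 5·7^2 + 5·7 + 4; sub 8 for 7: 5·8^5 + 5·8^4 + 5·8^3 + 5·8^2 + 5·8 + 4; = 187244; G_6 = 187244−1 = 187243

6, 29, 257, 3125, 46655, 98039, 187243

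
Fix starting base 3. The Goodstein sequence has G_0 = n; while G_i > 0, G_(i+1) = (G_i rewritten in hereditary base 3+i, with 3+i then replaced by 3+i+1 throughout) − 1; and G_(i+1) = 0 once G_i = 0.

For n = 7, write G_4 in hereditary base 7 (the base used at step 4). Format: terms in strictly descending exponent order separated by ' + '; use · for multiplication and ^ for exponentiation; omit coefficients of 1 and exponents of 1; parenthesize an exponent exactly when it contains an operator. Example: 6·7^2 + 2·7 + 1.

7 + 2

G_0 = 7. HB_3(7) = 2·3 + 1. Bump = 9. G_1 = 8.
G_1 = 8. HB_4(8) = 2·4. Bump = 10. G_2 = 9.
G_2 = 9. HB_5(9) = 5 + 4. Bump = 10. G_3 = 9.
G_3 = 9. HB_6(9) = 6 + 3. Bump = 10. G_4 = 9.
G_4 = 9. HB_7(9) = 7 + 2. Bump = 10. G_5 = 9.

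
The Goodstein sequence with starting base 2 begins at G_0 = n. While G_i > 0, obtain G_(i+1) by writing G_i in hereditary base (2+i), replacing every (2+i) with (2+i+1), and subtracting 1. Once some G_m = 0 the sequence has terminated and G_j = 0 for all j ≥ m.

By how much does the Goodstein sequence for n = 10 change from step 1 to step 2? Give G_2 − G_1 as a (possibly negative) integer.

942

[0] 10 ≡ 2^(2 + 1) + 2 (base 2). Lift 3: 84. −1: 83.
[1] 83 ≡ 3^(3 + 1) + 2 (base 3). Lift 4: 1026. −1: 1025.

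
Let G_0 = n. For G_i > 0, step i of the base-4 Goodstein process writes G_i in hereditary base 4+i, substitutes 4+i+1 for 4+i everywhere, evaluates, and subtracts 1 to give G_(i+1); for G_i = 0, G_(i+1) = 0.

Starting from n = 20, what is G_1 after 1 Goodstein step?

29

i=0: 20 = 4^2 + 4 (b=4); 4→5: 5^2 + 5 = 30; 30−1 = 29
i=1: 29 = 5^2 + 4 (b=5); 5→6: 6^2 + 4 = 40; 40−1 = 39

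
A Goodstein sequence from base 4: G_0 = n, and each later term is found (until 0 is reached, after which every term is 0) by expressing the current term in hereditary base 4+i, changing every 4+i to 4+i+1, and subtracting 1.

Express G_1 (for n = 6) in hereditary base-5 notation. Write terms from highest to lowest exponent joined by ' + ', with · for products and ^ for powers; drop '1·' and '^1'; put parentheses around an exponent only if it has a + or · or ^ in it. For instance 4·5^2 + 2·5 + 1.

(0) 6|_4 = 4 + 2 ↦ 5 + 2|_5 = 7 ⇒ 6
(1) 6|_5 = 5 + 1 ↦ 6 + 1|_6 = 7 ⇒ 6

5 + 1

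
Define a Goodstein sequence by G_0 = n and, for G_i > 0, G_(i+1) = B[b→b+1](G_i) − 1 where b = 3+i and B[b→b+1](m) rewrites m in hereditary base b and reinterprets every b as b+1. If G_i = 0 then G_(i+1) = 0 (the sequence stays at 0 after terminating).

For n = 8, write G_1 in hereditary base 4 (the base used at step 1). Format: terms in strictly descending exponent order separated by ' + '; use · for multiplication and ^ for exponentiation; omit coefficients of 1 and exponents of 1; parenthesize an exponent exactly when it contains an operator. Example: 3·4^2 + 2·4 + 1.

2·4 + 1

8 —HB3→ 2·3 + 2 —bump→ 2·4 + 2 = 10 —(−1)→ 9
9 —HB4→ 2·4 + 1 —bump→ 2·5 + 1 = 11 —(−1)→ 10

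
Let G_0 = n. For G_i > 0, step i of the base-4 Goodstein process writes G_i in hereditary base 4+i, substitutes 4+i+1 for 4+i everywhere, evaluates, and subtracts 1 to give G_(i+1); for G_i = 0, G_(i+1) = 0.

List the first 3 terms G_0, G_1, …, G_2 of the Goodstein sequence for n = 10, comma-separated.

step 0: 10 = 2·4 + 2; sub 5 for 4: 2·5 + 2; = 12; G_1 = 12−1 = 11
step 1: 11 = 2·5 + 1; sub 6 for 5: 2·6 + 1; = 13; G_2 = 13−1 = 12

10, 11, 12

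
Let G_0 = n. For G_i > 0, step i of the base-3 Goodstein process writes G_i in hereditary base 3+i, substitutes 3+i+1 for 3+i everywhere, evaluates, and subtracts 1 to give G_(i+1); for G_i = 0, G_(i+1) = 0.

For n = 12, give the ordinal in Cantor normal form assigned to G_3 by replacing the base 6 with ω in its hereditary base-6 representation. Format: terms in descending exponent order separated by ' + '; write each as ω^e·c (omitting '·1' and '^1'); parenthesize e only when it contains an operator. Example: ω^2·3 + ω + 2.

ω^2 + 1

step 0: 12 = 3^2 + 3; sub 4 for 3: 4^2 + 4; = 20; G_1 = 20−1 = 19
step 1: 19 = 4^2 + 3; sub 5 for 4: 5^2 + 3; = 28; G_2 = 28−1 = 27
step 2: 27 = 5^2 + 2; sub 6 for 5: 6^2 + 2; = 38; G_3 = 38−1 = 37
step 3: 37 = 6^2 + 1; sub 7 for 6: 7^2 + 1; = 50; G_4 = 50−1 = 49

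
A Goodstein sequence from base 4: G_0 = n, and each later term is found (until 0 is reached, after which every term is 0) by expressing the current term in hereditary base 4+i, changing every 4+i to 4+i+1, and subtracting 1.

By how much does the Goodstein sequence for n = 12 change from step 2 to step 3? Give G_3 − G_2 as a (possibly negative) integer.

base 4: 12 = 3·4; at 5: 3·5 = 15; next = 14
base 5: 14 = 2·5 + 4; at 6: 2·6 + 4 = 16; next = 15
base 6: 15 = 2·6 + 3; at 7: 2·7 + 3 = 17; next = 16

1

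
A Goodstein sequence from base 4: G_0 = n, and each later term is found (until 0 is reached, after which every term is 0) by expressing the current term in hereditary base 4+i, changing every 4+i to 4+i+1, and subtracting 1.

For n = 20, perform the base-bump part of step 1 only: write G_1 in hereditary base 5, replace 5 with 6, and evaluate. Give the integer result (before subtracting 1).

40

base 4: 20 = 4^2 + 4; at 5: 5^2 + 5 = 30; next = 29
base 5: 29 = 5^2 + 4; at 6: 6^2 + 4 = 40; next = 39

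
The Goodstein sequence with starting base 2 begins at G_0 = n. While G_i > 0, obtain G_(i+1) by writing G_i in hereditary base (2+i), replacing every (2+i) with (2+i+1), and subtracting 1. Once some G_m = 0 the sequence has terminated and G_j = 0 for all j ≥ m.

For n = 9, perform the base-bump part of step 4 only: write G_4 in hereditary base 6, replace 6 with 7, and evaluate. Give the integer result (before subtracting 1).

G_0 = 9. HB_2(9) = 2^(2 + 1) + 1. Bump = 82. G_1 = 81.
G_1 = 81. HB_3(81) = 3^(3 + 1). Bump = 1024. G_2 = 1023.
G_2 = 1023. HB_4(1023) = 3·4^4 + 3·4^3 + 3·4^2 + 3·4 + 3. Bump = 9843. G_3 = 9842.
G_3 = 9842. HB_5(9842) = 3·5^5 + 3·5^3 + 3·5^2 + 3·5 + 2. Bump = 140744. G_4 = 140743.
G_4 = 140743. HB_6(140743) = 3·6^6 + 3·6^3 + 3·6^2 + 3·6 + 1. Bump = 2471827. G_5 = 2471826.

2471827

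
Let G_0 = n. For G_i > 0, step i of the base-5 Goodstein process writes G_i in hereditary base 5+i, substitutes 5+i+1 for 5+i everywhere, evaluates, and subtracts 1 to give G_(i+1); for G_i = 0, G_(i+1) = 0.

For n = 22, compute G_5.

35

i=0: 22 = 4·5 + 2 (b=5); 5→6: 4·6 + 2 = 26; 26−1 = 25
i=1: 25 = 4·6 + 1 (b=6); 6→7: 4·7 + 1 = 29; 29−1 = 28
i=2: 28 = 4·7 (b=7); 7→8: 4·8 = 32; 32−1 = 31
i=3: 31 = 3·8 + 7 (b=8); 8→9: 3·9 + 7 = 34; 34−1 = 33
i=4: 33 = 3·9 + 6 (b=9); 9→10: 3·10 + 6 = 36; 36−1 = 35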